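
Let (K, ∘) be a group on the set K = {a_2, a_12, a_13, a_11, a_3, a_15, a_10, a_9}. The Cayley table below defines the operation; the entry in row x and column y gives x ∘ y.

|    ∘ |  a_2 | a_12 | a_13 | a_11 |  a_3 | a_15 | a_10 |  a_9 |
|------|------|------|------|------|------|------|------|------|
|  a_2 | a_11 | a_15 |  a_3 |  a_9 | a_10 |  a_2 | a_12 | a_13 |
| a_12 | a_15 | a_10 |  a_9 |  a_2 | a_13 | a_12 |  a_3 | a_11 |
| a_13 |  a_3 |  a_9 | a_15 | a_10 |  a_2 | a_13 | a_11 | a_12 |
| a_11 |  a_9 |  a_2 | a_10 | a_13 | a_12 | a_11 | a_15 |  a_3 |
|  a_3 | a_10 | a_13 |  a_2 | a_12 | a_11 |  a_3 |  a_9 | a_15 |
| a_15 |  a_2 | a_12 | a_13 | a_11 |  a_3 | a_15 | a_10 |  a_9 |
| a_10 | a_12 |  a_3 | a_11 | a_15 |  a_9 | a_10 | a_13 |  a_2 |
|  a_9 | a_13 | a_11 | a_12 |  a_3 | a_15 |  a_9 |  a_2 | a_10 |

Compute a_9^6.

a_9^1 = a_9
a_9^2 = a_9 ∘ a_9 = a_10
a_9^3 = a_10 ∘ a_9 = a_2
a_9^4 = a_2 ∘ a_9 = a_13
a_9^5 = a_13 ∘ a_9 = a_12
a_9^6 = a_12 ∘ a_9 = a_11

a_11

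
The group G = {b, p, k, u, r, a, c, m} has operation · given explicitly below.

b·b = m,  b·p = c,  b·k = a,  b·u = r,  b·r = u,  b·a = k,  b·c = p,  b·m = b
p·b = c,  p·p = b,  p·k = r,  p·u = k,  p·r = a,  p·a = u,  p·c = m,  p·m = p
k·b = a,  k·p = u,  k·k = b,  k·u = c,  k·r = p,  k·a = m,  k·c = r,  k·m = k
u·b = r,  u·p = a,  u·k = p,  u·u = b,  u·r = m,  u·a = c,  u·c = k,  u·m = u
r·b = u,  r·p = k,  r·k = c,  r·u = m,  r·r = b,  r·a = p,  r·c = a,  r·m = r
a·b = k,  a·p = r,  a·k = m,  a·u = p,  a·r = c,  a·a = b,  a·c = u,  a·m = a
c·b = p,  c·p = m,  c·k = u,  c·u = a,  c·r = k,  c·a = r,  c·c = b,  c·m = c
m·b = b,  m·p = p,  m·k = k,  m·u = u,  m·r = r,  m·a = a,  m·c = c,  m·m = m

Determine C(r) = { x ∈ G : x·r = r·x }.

{b, m, r, u}

Compare row r with column r entry by entry.
u·r = m = r·u, so u commutes with r.
a·r = c but r·a = p, so a does not.
Collecting the elements that commute with r: C(r) = {b, m, r, u}.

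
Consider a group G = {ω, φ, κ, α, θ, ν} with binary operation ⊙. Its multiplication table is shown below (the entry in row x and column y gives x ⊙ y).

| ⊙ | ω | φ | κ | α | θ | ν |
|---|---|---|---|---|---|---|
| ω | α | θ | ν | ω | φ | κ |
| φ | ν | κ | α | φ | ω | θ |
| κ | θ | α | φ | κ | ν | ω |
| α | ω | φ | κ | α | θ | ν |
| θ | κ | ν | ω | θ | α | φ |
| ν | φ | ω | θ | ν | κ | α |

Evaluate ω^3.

ω

ω^1 = ω
ω^2 = ω ⊙ ω = α
ω^3 = α ⊙ ω = ω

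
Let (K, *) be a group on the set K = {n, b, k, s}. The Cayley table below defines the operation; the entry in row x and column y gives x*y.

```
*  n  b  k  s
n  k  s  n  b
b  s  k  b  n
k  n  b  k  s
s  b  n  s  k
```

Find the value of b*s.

n

Read row b, column s: b*s = n.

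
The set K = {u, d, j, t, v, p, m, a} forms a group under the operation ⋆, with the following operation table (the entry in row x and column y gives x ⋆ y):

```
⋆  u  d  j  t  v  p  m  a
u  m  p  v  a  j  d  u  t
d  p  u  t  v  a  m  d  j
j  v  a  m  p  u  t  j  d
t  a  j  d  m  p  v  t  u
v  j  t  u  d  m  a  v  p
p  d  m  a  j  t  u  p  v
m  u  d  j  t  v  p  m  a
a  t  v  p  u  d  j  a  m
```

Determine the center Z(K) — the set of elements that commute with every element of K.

An element z is central iff its row equals its column in the table.
For t: t ⋆ p = v ≠ j = p ⋆ t, so t ∉ Z.
Checking each element this way leaves Z(K) = {m, u}.

{m, u}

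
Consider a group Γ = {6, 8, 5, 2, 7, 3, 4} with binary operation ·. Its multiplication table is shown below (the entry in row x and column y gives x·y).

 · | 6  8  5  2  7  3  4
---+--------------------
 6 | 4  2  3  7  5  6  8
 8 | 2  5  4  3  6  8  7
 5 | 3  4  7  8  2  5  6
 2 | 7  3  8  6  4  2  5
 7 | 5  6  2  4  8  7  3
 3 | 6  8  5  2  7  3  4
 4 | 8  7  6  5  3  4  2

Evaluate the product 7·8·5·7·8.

6

7·8 = 6
6·5 = 3
3·7 = 7
7·8 = 6
(Structurally, Γ here is isomorphic to the cyclic group Z_7.)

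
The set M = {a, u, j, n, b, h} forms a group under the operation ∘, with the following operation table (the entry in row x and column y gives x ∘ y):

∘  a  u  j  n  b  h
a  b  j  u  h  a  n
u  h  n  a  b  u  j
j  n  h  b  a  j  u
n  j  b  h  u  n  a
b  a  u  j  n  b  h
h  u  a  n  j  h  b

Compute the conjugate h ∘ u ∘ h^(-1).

n

The identity is b. In row h, the entry b sits in column h, so h^(-1) = h.
h ∘ u = a
a ∘ h = n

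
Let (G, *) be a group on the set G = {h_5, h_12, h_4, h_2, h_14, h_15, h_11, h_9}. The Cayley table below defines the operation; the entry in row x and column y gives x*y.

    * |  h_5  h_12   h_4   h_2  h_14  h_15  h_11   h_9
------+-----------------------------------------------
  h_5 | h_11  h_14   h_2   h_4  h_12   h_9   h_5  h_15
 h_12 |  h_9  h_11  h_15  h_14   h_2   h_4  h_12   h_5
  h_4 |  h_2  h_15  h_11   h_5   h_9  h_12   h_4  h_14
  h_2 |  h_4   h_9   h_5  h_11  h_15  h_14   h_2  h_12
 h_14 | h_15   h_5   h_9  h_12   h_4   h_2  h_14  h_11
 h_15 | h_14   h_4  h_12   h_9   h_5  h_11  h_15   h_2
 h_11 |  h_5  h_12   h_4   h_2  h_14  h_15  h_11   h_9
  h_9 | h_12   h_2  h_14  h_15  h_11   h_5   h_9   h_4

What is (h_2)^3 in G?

h_2

h_2^1 = h_2
h_2^2 = h_2*h_2 = h_11
h_2^3 = h_11*h_2 = h_2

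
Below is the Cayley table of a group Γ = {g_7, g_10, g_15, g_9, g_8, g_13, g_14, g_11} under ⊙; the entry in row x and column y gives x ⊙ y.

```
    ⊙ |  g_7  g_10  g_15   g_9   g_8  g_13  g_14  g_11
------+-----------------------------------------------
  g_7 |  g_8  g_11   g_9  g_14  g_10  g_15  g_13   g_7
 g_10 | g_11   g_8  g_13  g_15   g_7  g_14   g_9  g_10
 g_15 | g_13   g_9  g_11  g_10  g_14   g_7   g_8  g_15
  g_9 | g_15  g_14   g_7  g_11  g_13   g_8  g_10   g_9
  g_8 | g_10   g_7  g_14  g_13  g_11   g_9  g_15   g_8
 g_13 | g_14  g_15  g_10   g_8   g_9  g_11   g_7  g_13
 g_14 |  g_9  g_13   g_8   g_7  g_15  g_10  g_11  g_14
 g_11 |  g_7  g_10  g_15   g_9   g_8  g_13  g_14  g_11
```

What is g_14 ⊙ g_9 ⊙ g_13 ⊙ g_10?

g_14 ⊙ g_9 = g_7
g_7 ⊙ g_13 = g_15
g_15 ⊙ g_10 = g_9
(Structurally, Γ here is isomorphic to the dihedral group D_4.)

g_9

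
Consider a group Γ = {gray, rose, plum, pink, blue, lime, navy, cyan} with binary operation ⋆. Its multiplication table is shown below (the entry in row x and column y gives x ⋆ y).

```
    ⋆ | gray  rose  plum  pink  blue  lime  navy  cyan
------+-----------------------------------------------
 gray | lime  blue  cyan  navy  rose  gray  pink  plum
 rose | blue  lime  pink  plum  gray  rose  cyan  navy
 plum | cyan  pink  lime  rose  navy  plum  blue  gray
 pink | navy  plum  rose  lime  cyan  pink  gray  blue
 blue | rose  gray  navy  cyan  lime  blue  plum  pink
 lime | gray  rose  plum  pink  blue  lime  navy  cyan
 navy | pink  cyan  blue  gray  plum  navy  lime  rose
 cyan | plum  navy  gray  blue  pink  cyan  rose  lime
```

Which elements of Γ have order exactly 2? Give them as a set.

Identity is lime. Compute the order of each non-identity element by repeated multiplication:
  gray: gray → lime  (order 2)
  rose: rose → lime  (order 2)
  plum: plum → lime  (order 2)
  pink: pink → lime  (order 2)
  blue: blue → lime  (order 2)
  navy: navy → lime  (order 2)
  cyan: cyan → lime  (order 2)
Elements of order 2: {blue, cyan, gray, navy, pink, plum, rose}.
(Structurally, Γ here is isomorphic to the elementary abelian group (Z_2)^3.)

{blue, cyan, gray, navy, pink, plum, rose}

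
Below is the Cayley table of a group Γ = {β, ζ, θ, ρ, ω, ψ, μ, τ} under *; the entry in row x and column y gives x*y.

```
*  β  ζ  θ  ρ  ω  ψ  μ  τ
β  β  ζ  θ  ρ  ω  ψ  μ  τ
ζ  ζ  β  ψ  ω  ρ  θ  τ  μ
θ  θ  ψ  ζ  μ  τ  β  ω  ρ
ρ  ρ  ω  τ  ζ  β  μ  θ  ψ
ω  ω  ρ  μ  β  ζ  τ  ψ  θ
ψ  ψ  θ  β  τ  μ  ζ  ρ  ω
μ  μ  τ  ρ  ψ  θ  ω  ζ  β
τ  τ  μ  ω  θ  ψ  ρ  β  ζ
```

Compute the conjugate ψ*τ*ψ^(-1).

The identity is β. In row ψ, the entry β sits in column θ, so ψ^(-1) = θ.
ψ*τ = ω
ω*θ = μ
(Structurally, Γ here is isomorphic to the quaternion group Q_8.)

μ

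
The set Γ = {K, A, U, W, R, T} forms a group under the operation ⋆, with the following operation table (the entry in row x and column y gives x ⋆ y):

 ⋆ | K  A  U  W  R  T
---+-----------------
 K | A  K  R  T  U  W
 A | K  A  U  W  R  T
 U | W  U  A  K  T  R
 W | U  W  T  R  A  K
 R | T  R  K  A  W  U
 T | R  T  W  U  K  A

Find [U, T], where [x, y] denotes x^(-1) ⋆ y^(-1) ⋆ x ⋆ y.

Identity is A; from the table U^(-1) = U and T^(-1) = T.
U ⋆ T = R
R ⋆ U = K
K ⋆ T = W

W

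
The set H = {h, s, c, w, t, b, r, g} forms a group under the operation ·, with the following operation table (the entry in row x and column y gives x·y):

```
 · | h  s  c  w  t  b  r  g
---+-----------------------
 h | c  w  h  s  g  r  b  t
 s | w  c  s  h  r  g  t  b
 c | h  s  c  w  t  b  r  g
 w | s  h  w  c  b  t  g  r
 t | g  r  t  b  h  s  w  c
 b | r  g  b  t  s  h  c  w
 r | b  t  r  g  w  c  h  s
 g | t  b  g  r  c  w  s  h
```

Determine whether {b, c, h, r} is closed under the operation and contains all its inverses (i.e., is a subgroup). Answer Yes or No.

Yes

{b, c, h, r} contains the identity c.
Checking products: every product of two elements of {b, c, h, r} (read from the table) lies in {b, c, h, r}, so the set is closed.
In a finite group, a nonempty closed subset is a subgroup. So {b, c, h, r} ≤ H.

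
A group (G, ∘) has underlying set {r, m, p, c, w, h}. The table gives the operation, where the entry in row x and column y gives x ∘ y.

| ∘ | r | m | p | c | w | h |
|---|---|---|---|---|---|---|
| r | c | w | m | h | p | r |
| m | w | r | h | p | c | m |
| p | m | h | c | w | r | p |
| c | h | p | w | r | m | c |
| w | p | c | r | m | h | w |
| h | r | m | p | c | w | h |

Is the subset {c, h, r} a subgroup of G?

{c, h, r} contains the identity h.
Checking products: every product of two elements of {c, h, r} (read from the table) lies in {c, h, r}, so the set is closed.
In a finite group, a nonempty closed subset is a subgroup. So {c, h, r} ≤ G.

Yes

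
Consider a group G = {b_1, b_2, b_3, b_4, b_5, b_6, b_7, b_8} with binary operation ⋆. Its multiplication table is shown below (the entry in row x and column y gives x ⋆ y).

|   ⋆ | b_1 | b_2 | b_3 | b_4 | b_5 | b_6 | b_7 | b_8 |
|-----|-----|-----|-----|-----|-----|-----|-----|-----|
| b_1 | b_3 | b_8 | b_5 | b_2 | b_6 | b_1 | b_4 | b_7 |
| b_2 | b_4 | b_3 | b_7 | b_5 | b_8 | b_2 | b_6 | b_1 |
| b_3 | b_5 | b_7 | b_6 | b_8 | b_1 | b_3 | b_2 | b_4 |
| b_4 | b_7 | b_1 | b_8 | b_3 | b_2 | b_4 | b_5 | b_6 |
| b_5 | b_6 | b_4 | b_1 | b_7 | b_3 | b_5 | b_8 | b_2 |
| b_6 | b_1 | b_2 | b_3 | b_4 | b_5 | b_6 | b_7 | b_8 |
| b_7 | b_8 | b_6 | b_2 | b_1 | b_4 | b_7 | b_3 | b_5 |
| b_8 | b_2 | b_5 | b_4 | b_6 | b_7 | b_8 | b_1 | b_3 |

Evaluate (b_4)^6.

b_4^1 = b_4
b_4^2 = b_4 ⋆ b_4 = b_3
b_4^3 = b_3 ⋆ b_4 = b_8
b_4^4 = b_8 ⋆ b_4 = b_6
b_4^5 = b_6 ⋆ b_4 = b_4
b_4^6 = b_4 ⋆ b_4 = b_3

b_3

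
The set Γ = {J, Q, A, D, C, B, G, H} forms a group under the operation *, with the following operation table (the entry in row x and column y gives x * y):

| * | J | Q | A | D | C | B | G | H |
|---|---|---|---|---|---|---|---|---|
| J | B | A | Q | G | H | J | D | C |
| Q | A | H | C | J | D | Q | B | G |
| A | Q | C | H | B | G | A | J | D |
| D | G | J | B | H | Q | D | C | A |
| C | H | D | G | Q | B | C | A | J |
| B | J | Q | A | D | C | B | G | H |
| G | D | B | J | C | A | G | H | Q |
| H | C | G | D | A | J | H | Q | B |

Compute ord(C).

2

The identity element is B (its row matches the header).
C^1 = C
C^2 = C * C = B
The first power of C equal to the identity is C^2, so ord(C) = 2.
(Structurally, Γ here is isomorphic to Z_2 x Z_4.)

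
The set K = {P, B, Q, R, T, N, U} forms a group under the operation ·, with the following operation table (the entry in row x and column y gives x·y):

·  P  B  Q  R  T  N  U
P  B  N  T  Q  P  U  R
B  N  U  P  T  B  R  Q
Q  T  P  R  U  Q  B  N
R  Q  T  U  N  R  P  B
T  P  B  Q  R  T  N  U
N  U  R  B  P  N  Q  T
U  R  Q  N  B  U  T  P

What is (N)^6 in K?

U

N^1 = N
N^2 = N·N = Q
N^3 = Q·N = B
N^4 = B·N = R
N^5 = R·N = P
N^6 = P·N = U
(Structurally, K here is isomorphic to the cyclic group Z_7.)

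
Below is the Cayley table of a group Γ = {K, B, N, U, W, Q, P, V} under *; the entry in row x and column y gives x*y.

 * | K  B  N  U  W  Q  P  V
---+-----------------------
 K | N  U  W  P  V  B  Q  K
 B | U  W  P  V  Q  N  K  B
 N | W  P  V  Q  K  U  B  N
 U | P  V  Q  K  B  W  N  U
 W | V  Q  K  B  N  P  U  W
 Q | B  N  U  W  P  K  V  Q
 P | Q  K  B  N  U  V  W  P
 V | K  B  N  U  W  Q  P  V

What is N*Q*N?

N*Q = U
U*N = Q

Q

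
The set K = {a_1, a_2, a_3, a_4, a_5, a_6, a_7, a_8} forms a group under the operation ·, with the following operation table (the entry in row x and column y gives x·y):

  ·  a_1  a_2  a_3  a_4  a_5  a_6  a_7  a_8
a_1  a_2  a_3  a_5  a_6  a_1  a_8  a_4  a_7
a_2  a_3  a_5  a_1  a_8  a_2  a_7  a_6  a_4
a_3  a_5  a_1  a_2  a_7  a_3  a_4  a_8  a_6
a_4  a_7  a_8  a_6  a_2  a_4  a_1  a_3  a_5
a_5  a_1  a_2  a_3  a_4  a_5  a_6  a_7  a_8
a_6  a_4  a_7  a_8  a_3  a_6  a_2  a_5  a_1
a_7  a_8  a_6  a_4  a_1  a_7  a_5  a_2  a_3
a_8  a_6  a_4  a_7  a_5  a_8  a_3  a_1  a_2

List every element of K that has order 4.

{a_1, a_3, a_4, a_6, a_7, a_8}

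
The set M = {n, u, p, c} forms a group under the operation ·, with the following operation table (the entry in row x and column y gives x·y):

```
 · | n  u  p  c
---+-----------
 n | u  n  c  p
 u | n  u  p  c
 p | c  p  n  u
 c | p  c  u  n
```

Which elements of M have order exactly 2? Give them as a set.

Identity is u. Compute the order of each non-identity element by repeated multiplication:
  n: n → u  (order 2)
  p: p → n → c → u  (order 4)
  c: c → n → p → u  (order 4)
Elements of order 2: {n}.
(Structurally, M here is isomorphic to the cyclic group Z_4.)

{n}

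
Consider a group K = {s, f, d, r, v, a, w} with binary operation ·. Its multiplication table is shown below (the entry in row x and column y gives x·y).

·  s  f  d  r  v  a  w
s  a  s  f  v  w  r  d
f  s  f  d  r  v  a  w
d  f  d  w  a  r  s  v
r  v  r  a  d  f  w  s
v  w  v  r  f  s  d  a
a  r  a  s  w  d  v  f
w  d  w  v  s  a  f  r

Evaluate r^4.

r^1 = r
r^2 = r·r = d
r^3 = d·r = a
r^4 = a·r = w

w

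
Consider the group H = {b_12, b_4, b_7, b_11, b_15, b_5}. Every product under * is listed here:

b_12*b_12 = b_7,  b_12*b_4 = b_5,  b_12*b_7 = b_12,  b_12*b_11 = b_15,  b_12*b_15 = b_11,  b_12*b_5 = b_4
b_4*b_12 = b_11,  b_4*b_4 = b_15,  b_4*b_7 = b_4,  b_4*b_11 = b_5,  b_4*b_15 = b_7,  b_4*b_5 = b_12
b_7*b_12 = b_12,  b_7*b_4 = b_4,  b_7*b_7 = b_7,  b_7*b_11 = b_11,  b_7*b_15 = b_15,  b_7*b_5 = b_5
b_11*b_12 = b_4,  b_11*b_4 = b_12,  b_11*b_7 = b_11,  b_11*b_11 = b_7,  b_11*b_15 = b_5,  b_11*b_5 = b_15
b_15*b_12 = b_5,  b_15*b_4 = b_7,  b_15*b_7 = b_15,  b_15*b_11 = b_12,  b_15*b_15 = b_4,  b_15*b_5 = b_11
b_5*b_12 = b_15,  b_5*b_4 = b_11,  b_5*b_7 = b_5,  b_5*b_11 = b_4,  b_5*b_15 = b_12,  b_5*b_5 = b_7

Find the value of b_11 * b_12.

Read row b_11, column b_12: b_11 * b_12 = b_4.

b_4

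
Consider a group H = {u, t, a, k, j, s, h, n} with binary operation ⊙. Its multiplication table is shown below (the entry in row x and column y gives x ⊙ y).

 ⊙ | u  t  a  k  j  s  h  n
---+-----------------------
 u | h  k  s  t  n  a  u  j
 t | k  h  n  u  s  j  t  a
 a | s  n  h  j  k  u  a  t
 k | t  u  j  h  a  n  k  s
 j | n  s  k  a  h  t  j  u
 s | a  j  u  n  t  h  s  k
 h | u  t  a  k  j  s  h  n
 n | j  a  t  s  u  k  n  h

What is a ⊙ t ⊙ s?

k

a ⊙ t = n
n ⊙ s = k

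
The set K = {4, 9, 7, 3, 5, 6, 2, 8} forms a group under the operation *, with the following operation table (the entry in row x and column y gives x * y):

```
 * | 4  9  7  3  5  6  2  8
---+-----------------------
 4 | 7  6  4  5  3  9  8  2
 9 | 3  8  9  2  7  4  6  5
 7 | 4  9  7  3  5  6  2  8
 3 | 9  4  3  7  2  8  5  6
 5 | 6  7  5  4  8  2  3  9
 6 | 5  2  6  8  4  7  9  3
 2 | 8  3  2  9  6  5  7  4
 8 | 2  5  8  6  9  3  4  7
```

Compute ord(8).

The identity element is 7 (its row matches the header).
8^1 = 8
8^2 = 8 * 8 = 7
The first power of 8 equal to the identity is 8^2, so ord(8) = 2.

2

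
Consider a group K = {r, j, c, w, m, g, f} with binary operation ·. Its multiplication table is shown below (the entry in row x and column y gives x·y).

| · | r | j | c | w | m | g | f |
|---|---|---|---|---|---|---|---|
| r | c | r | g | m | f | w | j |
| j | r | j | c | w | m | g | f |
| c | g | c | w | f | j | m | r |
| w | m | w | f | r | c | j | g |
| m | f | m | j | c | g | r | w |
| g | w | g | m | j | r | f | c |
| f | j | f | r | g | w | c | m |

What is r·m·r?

j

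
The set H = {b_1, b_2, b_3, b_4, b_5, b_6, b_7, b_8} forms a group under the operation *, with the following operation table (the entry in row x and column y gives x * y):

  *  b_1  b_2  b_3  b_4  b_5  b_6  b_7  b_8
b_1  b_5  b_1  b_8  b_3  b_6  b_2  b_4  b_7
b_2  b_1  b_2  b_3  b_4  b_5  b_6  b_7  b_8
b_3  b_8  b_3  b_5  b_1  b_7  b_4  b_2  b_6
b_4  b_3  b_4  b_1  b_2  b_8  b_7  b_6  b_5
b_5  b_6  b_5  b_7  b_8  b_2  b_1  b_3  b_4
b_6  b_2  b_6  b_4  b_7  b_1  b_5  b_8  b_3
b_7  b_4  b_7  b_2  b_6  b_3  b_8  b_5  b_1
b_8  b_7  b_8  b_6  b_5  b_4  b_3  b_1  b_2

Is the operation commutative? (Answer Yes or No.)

Check whether the table is symmetric across its main diagonal.
Every entry (row x, col y) equals the entry (row y, col x), so H is abelian.

Yes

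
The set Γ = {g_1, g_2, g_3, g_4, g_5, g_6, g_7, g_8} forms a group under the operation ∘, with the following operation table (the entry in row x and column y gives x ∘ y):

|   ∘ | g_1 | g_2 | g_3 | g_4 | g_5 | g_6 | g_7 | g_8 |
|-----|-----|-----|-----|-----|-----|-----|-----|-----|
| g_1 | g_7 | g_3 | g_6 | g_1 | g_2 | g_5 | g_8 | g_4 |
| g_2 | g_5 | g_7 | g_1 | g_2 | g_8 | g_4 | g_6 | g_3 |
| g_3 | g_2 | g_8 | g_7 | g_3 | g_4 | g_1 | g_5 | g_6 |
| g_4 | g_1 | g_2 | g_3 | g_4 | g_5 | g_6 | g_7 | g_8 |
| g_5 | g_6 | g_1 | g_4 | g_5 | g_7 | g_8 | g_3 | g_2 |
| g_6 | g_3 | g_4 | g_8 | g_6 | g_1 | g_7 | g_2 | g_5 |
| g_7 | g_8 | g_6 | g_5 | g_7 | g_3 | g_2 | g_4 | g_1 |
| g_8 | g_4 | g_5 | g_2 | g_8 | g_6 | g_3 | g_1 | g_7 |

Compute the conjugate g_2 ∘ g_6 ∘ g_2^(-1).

The identity is g_4. In row g_2, the entry g_4 sits in column g_6, so g_2^(-1) = g_6.
g_2 ∘ g_6 = g_4
g_4 ∘ g_6 = g_6

g_6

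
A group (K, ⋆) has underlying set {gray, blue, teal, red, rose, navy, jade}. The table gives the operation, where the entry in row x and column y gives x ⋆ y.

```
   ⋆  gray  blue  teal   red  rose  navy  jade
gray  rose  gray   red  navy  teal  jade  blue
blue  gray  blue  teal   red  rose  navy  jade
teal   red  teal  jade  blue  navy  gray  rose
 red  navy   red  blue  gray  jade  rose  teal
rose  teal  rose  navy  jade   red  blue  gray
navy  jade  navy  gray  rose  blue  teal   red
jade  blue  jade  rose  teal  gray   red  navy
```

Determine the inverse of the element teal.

First locate the identity: row blue matches the header, so blue is the identity.
Scan row teal for blue: teal ⋆ red = blue. Hence teal^(-1) = red.

red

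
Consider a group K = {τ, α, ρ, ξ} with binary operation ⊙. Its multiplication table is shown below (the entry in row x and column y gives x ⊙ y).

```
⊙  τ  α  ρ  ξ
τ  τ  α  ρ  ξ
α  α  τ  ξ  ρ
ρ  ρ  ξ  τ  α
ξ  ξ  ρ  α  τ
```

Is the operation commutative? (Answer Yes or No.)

Yes

Check whether the table is symmetric across its main diagonal.
Every entry (row x, col y) equals the entry (row y, col x), so K is abelian.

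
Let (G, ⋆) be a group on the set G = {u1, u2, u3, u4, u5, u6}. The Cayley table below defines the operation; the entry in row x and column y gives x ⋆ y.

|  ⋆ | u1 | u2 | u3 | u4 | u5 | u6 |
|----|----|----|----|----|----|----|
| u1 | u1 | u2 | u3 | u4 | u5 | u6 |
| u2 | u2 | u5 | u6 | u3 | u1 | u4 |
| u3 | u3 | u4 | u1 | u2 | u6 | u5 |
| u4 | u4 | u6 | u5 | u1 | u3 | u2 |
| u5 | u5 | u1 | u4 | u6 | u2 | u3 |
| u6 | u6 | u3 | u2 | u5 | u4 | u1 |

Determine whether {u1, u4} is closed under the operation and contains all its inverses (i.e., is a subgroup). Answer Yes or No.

Yes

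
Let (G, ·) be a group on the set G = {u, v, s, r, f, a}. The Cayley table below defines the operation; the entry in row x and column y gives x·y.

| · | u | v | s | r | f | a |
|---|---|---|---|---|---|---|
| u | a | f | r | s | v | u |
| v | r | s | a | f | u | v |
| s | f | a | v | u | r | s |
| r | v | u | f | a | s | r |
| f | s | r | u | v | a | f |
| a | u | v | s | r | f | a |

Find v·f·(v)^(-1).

r

The identity is a. In row v, the entry a sits in column s, so v^(-1) = s.
v·f = u
u·s = r
(Structurally, G here is isomorphic to the symmetric group S_3.)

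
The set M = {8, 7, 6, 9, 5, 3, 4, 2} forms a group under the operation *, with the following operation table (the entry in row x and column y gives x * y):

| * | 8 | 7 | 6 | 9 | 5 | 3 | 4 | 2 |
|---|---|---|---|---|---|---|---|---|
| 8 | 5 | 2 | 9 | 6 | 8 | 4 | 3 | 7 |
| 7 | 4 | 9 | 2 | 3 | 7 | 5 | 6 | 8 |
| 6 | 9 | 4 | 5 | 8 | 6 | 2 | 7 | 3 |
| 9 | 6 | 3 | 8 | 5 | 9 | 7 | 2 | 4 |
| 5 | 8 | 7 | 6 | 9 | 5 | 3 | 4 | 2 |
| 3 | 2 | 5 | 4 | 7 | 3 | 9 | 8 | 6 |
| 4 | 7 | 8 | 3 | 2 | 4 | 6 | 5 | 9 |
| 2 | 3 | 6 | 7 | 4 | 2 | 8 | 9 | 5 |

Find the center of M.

An element z is central iff its row equals its column in the table.
For 7: 7 * 8 = 4 ≠ 2 = 8 * 7, so 7 ∉ Z.
Checking each element this way leaves Z(M) = {5, 9}.

{5, 9}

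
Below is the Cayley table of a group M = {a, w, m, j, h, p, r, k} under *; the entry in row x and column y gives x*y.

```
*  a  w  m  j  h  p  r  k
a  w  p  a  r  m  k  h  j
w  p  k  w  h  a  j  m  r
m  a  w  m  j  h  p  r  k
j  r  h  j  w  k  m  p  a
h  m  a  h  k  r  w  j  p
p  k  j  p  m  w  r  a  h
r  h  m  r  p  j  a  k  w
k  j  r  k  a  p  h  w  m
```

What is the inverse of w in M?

r

First locate the identity: row m matches the header, so m is the identity.
Scan row w for m: w*r = m. Hence w^(-1) = r.
(Structurally, M here is isomorphic to the cyclic group Z_8.)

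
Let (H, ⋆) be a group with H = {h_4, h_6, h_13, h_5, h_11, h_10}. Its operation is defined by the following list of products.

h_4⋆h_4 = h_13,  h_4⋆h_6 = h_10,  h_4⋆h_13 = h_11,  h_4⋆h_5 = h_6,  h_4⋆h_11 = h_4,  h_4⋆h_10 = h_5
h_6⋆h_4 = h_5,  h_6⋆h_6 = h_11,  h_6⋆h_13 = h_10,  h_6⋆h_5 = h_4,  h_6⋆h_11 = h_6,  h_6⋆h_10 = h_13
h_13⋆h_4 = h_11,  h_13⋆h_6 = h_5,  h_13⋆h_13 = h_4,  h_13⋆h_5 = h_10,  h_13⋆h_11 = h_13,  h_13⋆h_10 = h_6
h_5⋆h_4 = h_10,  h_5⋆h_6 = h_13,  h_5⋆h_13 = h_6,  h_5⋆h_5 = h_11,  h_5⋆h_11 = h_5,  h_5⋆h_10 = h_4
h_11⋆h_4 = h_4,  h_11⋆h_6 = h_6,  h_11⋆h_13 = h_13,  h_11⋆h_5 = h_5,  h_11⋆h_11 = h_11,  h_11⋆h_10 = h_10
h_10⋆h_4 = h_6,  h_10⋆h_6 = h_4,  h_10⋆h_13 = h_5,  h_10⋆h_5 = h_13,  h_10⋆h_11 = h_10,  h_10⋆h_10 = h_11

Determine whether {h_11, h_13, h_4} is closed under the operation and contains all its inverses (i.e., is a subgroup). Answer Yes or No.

{h_11, h_13, h_4} contains the identity h_11.
Checking products: every product of two elements of {h_11, h_13, h_4} (read from the table) lies in {h_11, h_13, h_4}, so the set is closed.
In a finite group, a nonempty closed subset is a subgroup. So {h_11, h_13, h_4} ≤ H.
(Structurally, H here is isomorphic to the symmetric group S_3.)

Yes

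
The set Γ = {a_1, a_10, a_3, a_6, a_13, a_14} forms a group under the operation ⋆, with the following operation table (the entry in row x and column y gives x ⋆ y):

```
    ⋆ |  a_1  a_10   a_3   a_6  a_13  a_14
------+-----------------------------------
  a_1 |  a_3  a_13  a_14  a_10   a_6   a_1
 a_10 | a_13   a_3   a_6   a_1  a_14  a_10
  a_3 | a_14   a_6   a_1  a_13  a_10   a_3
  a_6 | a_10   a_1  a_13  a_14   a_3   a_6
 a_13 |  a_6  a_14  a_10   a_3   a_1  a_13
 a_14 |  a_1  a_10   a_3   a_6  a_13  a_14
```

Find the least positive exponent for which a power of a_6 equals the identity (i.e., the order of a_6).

2

The identity element is a_14 (its row matches the header).
a_6^1 = a_6
a_6^2 = a_6 ⋆ a_6 = a_14
The first power of a_6 equal to the identity is a_6^2, so ord(a_6) = 2.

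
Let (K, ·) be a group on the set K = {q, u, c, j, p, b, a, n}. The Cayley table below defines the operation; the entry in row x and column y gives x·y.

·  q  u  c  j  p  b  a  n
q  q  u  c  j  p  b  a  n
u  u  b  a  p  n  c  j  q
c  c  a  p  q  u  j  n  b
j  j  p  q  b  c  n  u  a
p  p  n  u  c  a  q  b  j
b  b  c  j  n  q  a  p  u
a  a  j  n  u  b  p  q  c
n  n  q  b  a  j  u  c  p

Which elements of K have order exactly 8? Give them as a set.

Identity is q. Compute the order of each non-identity element by repeated multiplication:
  u: u → b → c → a → j → p → n → q  (order 8)
  c: c → p → u → a → n → b → j → q  (order 8)
  j: j → b → n → a → u → p → c → q  (order 8)
  p: p → a → b → q  (order 4)
  b: b → a → p → q  (order 4)
  a: a → q  (order 2)
  n: n → p → j → a → c → b → u → q  (order 8)
Elements of order 8: {c, j, n, u}.

{c, j, n, u}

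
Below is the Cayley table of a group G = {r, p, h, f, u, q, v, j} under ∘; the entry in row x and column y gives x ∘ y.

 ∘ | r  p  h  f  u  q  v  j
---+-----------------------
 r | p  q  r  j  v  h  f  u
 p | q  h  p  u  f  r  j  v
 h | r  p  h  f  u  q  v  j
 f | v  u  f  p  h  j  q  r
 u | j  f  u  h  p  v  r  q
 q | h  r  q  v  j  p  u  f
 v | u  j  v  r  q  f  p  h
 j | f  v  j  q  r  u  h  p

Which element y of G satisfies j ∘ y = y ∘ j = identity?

v

First locate the identity: row h matches the header, so h is the identity.
Scan row j for h: j ∘ v = h. Hence j^(-1) = v.
(Structurally, G here is isomorphic to the quaternion group Q_8.)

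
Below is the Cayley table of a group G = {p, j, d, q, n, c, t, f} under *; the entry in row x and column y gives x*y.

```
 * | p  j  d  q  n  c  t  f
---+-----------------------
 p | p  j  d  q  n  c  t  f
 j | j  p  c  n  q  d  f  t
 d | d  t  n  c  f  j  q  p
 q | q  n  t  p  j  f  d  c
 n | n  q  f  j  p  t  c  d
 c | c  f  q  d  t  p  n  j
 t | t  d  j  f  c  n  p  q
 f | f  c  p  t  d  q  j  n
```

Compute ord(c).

2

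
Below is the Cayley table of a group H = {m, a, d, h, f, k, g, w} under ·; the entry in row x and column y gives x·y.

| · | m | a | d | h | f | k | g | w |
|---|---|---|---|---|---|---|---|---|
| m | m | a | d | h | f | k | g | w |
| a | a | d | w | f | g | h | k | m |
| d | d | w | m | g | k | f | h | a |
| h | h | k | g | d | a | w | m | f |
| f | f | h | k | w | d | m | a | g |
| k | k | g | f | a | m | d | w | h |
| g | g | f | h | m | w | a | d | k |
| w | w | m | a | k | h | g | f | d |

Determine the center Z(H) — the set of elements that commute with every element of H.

An element z is central iff its row equals its column in the table.
For g: g·k = a ≠ w = k·g, so g ∉ Z.
Checking each element this way leaves Z(H) = {d, m}.

{d, m}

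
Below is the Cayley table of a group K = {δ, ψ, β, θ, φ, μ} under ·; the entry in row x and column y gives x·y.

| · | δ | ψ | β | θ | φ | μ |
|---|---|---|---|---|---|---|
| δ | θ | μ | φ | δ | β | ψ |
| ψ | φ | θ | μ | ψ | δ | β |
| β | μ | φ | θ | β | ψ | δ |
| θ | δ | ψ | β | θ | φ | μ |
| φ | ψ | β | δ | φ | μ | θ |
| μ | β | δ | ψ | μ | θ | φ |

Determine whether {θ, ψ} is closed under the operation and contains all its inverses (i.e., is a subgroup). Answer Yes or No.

{θ, ψ} contains the identity θ.
Checking products: every product of two elements of {θ, ψ} (read from the table) lies in {θ, ψ}, so the set is closed.
In a finite group, a nonempty closed subset is a subgroup. So {θ, ψ} ≤ K.

Yes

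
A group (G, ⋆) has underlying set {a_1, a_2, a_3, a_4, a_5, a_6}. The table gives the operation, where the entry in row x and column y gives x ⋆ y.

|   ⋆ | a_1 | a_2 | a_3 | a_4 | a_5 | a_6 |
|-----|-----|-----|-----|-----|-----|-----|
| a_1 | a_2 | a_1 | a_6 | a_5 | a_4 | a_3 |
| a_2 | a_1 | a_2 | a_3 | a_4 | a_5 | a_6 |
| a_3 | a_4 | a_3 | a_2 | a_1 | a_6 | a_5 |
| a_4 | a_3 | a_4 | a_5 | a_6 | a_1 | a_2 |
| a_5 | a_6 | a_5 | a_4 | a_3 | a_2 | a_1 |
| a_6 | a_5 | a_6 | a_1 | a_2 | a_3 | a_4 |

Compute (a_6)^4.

a_6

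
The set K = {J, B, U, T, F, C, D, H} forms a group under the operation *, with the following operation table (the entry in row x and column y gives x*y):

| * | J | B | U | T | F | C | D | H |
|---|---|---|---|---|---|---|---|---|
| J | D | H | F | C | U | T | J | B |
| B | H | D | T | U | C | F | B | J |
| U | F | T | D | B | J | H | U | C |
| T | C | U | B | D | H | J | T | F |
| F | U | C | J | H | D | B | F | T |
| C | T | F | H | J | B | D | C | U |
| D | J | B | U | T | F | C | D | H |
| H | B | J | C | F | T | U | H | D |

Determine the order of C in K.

The identity element is D (its row matches the header).
C^1 = C
C^2 = C*C = D
The first power of C equal to the identity is C^2, so ord(C) = 2.
(Structurally, K here is isomorphic to the elementary abelian group (Z_2)^3.)

2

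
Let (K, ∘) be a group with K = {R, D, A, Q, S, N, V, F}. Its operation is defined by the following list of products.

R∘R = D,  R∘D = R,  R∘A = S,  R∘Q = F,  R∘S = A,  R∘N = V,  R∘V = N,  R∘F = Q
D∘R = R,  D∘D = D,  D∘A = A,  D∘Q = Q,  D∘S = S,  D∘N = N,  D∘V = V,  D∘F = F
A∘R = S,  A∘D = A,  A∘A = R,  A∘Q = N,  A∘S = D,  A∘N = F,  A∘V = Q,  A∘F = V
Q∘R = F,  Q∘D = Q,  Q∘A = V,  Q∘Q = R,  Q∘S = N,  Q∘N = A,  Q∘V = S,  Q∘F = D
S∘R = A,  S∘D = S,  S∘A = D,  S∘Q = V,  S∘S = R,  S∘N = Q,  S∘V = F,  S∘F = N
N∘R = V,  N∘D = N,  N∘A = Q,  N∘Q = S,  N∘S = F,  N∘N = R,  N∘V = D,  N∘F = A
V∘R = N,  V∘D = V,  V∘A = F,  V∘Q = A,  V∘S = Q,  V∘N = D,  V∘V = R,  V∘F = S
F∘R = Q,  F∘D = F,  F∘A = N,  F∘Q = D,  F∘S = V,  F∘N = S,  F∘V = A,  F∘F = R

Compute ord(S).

The identity element is D (its row matches the header).
S^1 = S
S^2 = S ∘ S = R
S^3 = R ∘ S = A
S^4 = A ∘ S = D
The first power of S equal to the identity is S^4, so ord(S) = 4.

4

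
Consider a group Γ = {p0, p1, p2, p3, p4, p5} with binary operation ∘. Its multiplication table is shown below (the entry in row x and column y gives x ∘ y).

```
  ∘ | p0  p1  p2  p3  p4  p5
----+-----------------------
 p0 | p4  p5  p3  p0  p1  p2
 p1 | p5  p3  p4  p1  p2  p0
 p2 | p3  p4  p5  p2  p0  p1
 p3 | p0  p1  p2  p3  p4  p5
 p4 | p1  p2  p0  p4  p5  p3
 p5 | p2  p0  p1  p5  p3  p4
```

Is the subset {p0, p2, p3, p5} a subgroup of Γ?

No

p2 ∘ p5 = p1, which is not in {p0, p2, p3, p5}.
The subset is not closed under ∘, so it is not a subgroup.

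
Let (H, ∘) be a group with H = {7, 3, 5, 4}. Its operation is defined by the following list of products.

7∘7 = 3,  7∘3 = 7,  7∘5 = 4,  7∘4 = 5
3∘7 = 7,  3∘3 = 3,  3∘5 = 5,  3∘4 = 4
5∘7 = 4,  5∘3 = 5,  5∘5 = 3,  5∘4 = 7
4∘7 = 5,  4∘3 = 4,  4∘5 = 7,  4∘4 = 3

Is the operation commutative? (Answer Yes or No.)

Check whether the table is symmetric across its main diagonal.
Every entry (row x, col y) equals the entry (row y, col x), so H is abelian.

Yes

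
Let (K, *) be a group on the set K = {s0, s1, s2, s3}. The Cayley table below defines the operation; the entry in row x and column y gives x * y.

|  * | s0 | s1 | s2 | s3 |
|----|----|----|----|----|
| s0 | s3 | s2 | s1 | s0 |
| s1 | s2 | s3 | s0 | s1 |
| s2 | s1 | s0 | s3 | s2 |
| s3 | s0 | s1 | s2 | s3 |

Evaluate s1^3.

s1

s1^1 = s1
s1^2 = s1 * s1 = s3
s1^3 = s3 * s1 = s1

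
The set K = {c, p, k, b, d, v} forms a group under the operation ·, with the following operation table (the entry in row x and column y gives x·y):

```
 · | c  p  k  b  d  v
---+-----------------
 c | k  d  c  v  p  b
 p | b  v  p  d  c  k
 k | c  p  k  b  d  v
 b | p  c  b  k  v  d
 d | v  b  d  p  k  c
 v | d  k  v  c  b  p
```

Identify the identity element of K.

k

The identity e satisfies e·x = x for all x, so its row in the table reproduces the column headers.
Row k reads: c, p, k, b, d, v — exactly the header order. So k is the identity.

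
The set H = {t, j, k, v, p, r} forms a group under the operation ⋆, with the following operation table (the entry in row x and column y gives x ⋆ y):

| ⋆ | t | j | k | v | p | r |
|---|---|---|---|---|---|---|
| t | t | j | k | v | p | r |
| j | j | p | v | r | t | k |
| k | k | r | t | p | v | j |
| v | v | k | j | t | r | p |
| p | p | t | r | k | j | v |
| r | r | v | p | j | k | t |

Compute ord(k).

The identity element is t (its row matches the header).
k^1 = k
k^2 = k ⋆ k = t
The first power of k equal to the identity is k^2, so ord(k) = 2.
(Structurally, H here is isomorphic to the symmetric group S_3.)

2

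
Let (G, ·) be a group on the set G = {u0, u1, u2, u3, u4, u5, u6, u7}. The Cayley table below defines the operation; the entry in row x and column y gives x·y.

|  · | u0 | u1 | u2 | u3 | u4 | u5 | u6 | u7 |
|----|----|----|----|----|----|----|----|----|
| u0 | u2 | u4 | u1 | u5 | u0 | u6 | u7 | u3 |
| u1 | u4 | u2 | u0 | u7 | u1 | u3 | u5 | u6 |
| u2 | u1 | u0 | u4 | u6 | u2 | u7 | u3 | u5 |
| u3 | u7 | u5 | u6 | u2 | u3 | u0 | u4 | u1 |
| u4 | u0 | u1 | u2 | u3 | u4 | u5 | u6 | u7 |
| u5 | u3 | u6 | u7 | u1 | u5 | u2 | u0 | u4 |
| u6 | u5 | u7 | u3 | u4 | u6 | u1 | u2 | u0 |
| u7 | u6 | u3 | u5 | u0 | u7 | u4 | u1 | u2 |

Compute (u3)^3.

u3^1 = u3
u3^2 = u3·u3 = u2
u3^3 = u2·u3 = u6

u6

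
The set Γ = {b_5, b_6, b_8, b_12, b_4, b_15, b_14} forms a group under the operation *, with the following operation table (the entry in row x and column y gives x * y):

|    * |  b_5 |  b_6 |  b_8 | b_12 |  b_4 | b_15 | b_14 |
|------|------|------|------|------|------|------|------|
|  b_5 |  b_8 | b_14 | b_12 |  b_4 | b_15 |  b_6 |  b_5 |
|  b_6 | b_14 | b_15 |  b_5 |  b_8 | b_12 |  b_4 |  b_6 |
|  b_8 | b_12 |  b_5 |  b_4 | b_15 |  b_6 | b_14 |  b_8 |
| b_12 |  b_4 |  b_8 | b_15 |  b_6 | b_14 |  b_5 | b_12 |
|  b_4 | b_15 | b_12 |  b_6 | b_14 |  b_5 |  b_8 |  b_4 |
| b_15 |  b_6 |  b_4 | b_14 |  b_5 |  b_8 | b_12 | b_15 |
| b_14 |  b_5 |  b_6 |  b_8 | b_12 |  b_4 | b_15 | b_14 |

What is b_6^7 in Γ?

b_6^1 = b_6
b_6^2 = b_6 * b_6 = b_15
b_6^3 = b_15 * b_6 = b_4
b_6^4 = b_4 * b_6 = b_12
b_6^5 = b_12 * b_6 = b_8
b_6^6 = b_8 * b_6 = b_5
b_6^7 = b_5 * b_6 = b_14
(Structurally, Γ here is isomorphic to the cyclic group Z_7.)

b_14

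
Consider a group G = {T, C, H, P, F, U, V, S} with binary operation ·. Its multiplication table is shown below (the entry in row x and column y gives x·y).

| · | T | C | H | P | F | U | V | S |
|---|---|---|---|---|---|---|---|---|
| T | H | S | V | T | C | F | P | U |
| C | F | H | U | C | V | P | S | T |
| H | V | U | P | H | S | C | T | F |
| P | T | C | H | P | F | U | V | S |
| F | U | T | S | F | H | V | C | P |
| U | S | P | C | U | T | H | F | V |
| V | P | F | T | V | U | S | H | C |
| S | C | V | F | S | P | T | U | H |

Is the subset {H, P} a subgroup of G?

Yes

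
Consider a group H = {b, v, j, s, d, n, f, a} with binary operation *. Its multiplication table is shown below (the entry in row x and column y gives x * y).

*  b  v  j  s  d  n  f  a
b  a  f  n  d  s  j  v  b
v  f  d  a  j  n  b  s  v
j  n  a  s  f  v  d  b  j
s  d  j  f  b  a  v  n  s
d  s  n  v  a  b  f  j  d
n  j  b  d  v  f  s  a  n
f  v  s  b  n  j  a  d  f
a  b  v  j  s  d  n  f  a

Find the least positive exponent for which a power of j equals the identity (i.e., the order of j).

8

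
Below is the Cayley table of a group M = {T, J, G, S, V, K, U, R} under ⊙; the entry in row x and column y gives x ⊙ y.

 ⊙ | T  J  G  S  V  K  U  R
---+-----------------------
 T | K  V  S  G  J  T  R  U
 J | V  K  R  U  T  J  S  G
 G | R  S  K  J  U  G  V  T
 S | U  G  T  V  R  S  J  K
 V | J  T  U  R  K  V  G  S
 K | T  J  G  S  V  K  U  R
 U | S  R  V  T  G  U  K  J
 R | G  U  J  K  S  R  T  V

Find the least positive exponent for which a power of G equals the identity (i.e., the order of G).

The identity element is K (its row matches the header).
G^1 = G
G^2 = G ⊙ G = K
The first power of G equal to the identity is G^2, so ord(G) = 2.

2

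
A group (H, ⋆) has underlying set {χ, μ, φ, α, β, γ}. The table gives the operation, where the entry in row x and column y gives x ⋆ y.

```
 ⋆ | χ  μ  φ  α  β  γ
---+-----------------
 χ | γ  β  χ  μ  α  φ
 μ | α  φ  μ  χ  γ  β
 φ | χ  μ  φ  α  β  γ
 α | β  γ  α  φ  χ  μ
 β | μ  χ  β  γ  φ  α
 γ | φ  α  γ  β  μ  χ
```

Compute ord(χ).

The identity element is φ (its row matches the header).
χ^1 = χ
χ^2 = χ ⋆ χ = γ
χ^3 = γ ⋆ χ = φ
The first power of χ equal to the identity is χ^3, so ord(χ) = 3.

3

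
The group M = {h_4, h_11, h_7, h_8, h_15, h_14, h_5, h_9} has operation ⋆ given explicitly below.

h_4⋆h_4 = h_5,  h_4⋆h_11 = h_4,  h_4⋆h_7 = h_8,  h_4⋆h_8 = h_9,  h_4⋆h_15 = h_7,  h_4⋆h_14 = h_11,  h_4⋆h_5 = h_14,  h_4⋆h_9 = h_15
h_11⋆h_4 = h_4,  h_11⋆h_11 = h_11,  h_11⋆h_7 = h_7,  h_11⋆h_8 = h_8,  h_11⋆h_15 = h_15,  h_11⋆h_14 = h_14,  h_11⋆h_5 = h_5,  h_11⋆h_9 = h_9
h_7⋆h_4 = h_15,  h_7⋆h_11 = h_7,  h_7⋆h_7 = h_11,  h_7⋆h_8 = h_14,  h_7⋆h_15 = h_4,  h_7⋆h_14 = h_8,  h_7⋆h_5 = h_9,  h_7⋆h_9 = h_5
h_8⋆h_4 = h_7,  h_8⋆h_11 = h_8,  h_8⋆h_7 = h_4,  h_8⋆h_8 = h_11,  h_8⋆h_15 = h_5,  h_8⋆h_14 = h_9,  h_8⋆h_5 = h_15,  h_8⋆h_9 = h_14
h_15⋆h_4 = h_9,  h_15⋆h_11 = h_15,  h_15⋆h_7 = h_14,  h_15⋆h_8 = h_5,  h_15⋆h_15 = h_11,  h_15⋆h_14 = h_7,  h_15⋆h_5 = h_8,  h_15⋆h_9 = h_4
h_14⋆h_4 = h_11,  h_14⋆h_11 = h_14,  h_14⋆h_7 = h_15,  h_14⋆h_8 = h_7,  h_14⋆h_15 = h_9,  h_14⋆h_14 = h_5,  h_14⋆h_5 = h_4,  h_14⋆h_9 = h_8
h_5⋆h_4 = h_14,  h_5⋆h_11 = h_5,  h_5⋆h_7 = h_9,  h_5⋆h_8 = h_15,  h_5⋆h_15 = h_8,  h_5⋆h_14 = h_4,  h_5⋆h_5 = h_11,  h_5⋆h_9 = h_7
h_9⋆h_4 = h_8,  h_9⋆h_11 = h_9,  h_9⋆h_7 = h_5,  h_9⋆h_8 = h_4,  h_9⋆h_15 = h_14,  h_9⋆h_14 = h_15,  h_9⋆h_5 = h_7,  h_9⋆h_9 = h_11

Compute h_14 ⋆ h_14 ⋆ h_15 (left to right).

h_14 ⋆ h_14 = h_5
h_5 ⋆ h_15 = h_8

h_8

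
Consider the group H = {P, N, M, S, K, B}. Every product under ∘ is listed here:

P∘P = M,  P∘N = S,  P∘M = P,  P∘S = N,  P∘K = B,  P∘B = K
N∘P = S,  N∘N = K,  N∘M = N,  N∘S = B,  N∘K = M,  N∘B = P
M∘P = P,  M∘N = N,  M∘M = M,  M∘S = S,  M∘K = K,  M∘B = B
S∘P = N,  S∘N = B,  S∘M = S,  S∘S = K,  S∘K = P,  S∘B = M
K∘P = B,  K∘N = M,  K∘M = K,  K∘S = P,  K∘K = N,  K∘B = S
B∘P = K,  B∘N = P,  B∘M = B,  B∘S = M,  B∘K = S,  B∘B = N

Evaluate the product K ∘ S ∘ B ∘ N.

K ∘ S = P
P ∘ B = K
K ∘ N = M

M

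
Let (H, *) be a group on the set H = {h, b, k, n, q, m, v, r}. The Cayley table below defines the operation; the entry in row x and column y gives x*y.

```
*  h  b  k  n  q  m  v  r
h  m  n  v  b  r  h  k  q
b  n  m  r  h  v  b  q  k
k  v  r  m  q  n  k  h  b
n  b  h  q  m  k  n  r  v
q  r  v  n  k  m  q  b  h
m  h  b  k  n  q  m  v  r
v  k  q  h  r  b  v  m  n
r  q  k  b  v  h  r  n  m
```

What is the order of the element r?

The identity element is m (its row matches the header).
r^1 = r
r^2 = r*r = m
The first power of r equal to the identity is r^2, so ord(r) = 2.
(Structurally, H here is isomorphic to the elementary abelian group (Z_2)^3.)

2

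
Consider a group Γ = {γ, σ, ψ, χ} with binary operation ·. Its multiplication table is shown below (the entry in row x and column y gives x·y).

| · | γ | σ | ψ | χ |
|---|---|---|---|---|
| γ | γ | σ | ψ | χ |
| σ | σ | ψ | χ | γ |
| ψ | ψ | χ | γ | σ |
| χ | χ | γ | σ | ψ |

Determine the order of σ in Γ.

4

The identity element is γ (its row matches the header).
σ^1 = σ
σ^2 = σ·σ = ψ
σ^3 = ψ·σ = χ
σ^4 = χ·σ = γ
The first power of σ equal to the identity is σ^4, so ord(σ) = 4.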